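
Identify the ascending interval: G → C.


Let's work it out.
Letter names: G → C spans 4 letter names → a 4th
Semitones: G → C = 5 half-steps
A 4th of 5 semitones is a perfect 4th
= perfect 4th


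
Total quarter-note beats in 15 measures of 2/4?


Reasoning:
Time signature 2/4: the bottom number 4 means the quarter note gets one count
The top number 2 means 2 quarter-note beats per measure
Total = 2 × 15 measures
= 30 quarter-note beats


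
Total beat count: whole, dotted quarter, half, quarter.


Reasoning:
Beat values:
  whole = 4 beats
  dotted quarter = 1.5 beats
  half = 2 beats
  quarter = 1 beat
Sum = 4 + 1.5 + 2 + 1
= 8.5 beats


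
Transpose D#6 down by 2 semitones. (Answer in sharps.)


Let's work it out.
D#6: chromatic position 3 in octave 6 → absolute = 6×12 + 3 = 75
Transpose down 2: 75 - 2 = 73
73 = 6×12 + 1 → C# in octave 6
Result = C#6


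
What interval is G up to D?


Solution.
Letter names: G → D spans 5 letter names → a 5th
Semitones: G → D = 7 half-steps
A 5th of 7 semitones is a perfect 5th
= perfect 5th


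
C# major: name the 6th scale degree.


Solution.
Major scale pattern: W-W-H-W-W-W-H (2-2-1-2-2-2-1 semitones)
Starting from C#:
  C# + 2 semitones → D#
  D# + 2 semitones → E#
  E# + 1 semitone → F#
  F# + 2 semitones → G#
  G# + 2 semitones → A#
  A# + 2 semitones → B#
  B# + 1 semitone → C#
Scale: C# D# E# F# G# A# B#
Degree 6 = A#


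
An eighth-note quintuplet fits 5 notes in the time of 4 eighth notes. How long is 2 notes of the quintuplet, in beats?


Solution.
Quintuplet: 5 notes occupy the space of 4 eighth notes
Space = 4 × 1/2 = 2 beats
Each quintuplet note = 2 / 5 = 2/5 beats
2 notes = 2 × 2/5 = 4/5
= 4/5 beats


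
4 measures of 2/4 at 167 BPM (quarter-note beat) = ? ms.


Step by step:
Quarter-note beat duration = 60000 / 167 ms
Beats per measure (2/4) = 2
One measure = 2 × 60000 / 167 = 120000 / 167 ms
4 measures = 4 × 120000 / 167 = 480000 / 167
= 2874.3 ms


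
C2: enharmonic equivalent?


Let's work it out.
Enharmonic notes sound the same pitch but are spelled with different letter names
C and Dbb name the same pitch class
= Dbb2


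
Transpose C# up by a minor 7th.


minor 7th: 7 letter names, 10 semitones
Letter: C + 6 → B
Pitch: C# + 10 semitones, spelled as a B → B
= B


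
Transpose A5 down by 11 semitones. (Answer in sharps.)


A5: chromatic position 9 in octave 5 → absolute = 5×12 + 9 = 69
Transpose down 11: 69 - 11 = 58
58 = 4×12 + 10 → A# in octave 4
Result = A#4


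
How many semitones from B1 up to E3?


Reasoning:
Absolute semitone position = octave×12 + chromatic position
B1: 1×12 + 11 = 23
E3: 3×12 + 4 = 40
Difference = 40 - 23 = 17
= 17 semitones


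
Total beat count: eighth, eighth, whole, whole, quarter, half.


Working:
Beat values:
  eighth = 0.5 beats
  eighth = 0.5 beats
  whole = 4 beats
  whole = 4 beats
  quarter = 1 beat
  half = 2 beats
Sum = 0.5 + 0.5 + 4 + 4 + 1 + 2
= 12 beats


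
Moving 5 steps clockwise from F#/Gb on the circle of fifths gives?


Let's work it out.
Each clockwise step on the circle of fifths moves up a perfect 5th
From F#/Gb: F#/Gb → Db → Ab → Eb → Bb → F
= F


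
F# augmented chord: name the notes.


Augmented triad = root + major 3rd (4 semitones) + augmented 5th (8 semitones)
A triad on F# stacks thirds, so the chord tones use letter names F-A-C
Root: F#
Major 3rd above F#: A#
Augmented 5th above F#: C##
Chord = F# A# C##


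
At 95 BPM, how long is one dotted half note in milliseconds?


One quarter-note beat = 60000 / BPM = 60000 / 95 ms
Dotted half note = 3 × quarter note
Duration = 3 × 60000 / 95 = 180000 / 95
= 1894.7 ms


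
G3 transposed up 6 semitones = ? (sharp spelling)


G3: chromatic position 7 in octave 3 → absolute = 3×12 + 7 = 43
Transpose up 6: 43 + 6 = 49
49 = 4×12 + 1 → C# in octave 4
Result = C#4


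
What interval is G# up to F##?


Letter names: G → F spans 7 letter names → a 7th
Semitones: G# → F## = 11 half-steps
A 7th of 11 semitones is a major 7th
= major 7th


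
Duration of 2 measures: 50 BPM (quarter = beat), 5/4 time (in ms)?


Working:
Quarter-note beat duration = 60000 / 50 ms
Beats per measure (5/4) = 5
One measure = 5 × 60000 / 50 = 300000 / 50 ms
2 measures = 2 × 300000 / 50 = 600000 / 50
= 12000.0 ms


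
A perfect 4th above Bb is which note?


A 4th spans 4 letter names, so from B we land on E
A perfect 4th = 5 semitones above Bb
Spell E at that pitch: Eb
= Eb


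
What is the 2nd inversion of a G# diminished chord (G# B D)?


Step by step:
Root position: G# B D
2nd inversion: move root and 3rd up an octave
Bass note: D
Notes (bottom to top) = D G# B


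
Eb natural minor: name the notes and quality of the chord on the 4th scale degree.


Working:
Eb natural minor scale: Eb F Gb Ab Bb Cb Db
Diatonic triad on degree 4 stacks scale notes 4, 6, 1: Ab Cb Eb
Ab→Cb = 3 semitones; Ab→Eb = 7 semitones → minor triad
= Ab Cb Eb (minor)


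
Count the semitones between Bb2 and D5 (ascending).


Step by step:
Absolute semitone position = octave×12 + chromatic position
Bb2: 2×12 + 10 = 34
D5: 5×12 + 2 = 62
Difference = 62 - 34 = 28
= 28 semitones


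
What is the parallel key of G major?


Parallel keys share the same tonic but differ in mode
G major → parallel is G minor
= G minor


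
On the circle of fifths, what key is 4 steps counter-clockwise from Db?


Solution.
Each counter-clockwise step moves down a perfect 5th (= up a perfect 4th)
From Db: Db → F#/Gb → B → E → A
= A


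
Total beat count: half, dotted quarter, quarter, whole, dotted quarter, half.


Beat values:
  half = 2 beats
  dotted quarter = 1.5 beats
  quarter = 1 beat
  whole = 4 beats
  dotted quarter = 1.5 beats
  half = 2 beats
Sum = 2 + 1.5 + 1 + 4 + 1.5 + 2
= 12 beats


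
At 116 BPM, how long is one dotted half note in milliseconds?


One quarter-note beat = 60000 / BPM = 60000 / 116 ms
Dotted half note = 3 × quarter note
Duration = 3 × 60000 / 116 = 180000 / 116
= 1551.7 ms


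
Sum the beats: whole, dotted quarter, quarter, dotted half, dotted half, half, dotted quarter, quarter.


Beat values:
  whole = 4 beats
  dotted quarter = 1.5 beats
  quarter = 1 beat
  dotted half = 3 beats
  dotted half = 3 beats
  half = 2 beats
  dotted quarter = 1.5 beats
  quarter = 1 beat
Sum = 4 + 1.5 + 1 + 3 + 3 + 2 + 1.5 + 1
= 17 beats


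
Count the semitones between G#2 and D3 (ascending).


Reasoning:
Absolute semitone position = octave×12 + chromatic position
G#2: 2×12 + 8 = 32
D3: 3×12 + 2 = 38
Difference = 38 - 32 = 6
= 6 semitones


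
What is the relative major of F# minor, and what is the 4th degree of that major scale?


Solution.
The relative major shares the key signature and is a minor 3rd above the minor tonic
A minor 3rd above F# is A
→ relative major of F# minor is A major
A major scale: A B C# D E F# G#
= A major; 4th degree = D


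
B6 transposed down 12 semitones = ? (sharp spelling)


Working:
B6: chromatic position 11 in octave 6 → absolute = 6×12 + 11 = 83
Transpose down 12: 83 - 12 = 71
71 = 5×12 + 11 → B in octave 5
Result = B5


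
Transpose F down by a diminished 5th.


diminished 5th: 5 letter names, 6 semitones
Letter: F - 4 → B
Pitch: F - 6 semitones, spelled as a B → B
= B


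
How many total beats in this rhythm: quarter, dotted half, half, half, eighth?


Reasoning:
Beat values:
  quarter = 1 beat
  dotted half = 3 beats
  half = 2 beats
  half = 2 beats
  eighth = 0.5 beats
Sum = 1 + 3 + 2 + 2 + 0.5
= 8.5 beats


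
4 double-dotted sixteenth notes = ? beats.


Step by step:
Base sixteenth note = 1/4 beats
Dot 1 adds half the previous value: +1/8
Dot 2 adds half the previous value: +1/16
One double-dotted sixteenth = 1/4 + 1/8 + 1/16 = 7/16
4 of them = 4 × 7/16 = 7/4
= 7/4 beats


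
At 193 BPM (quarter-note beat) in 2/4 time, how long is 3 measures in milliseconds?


Working:
Quarter-note beat duration = 60000 / 193 ms
Beats per measure (2/4) = 2
One measure = 2 × 60000 / 193 = 120000 / 193 ms
3 measures = 3 × 120000 / 193 = 360000 / 193
= 1865.3 ms


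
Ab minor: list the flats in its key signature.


Flat minor keys: A(0), D(1), G(2), C(3), F(4), Bb(5), Eb(6), Ab(7)
Ab minor has 7 flats
Order of flats: Bb Eb Ab Db Gb Cb Fb → first 7: Bb, Eb, Ab, Db, Gb, Cb, Fb
= Bb, Eb, Ab, Db, Gb, Cb, Fb


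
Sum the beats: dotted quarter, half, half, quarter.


Solution.
Beat values:
  dotted quarter = 1.5 beats
  half = 2 beats
  half = 2 beats
  quarter = 1 beat
Sum = 1.5 + 2 + 2 + 1
= 6.5 beats


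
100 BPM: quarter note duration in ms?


Reasoning:
One quarter-note beat = 60000 / BPM = 60000 / 100 ms
Duration = 60000 / 100
= 600.0 ms


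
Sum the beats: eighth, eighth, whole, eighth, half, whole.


Working:
Beat values:
  eighth = 0.5 beats
  eighth = 0.5 beats
  whole = 4 beats
  eighth = 0.5 beats
  half = 2 beats
  whole = 4 beats
Sum = 0.5 + 0.5 + 4 + 0.5 + 2 + 4
= 11.5 beats


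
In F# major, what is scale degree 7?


Solution.
Major scale pattern: W-W-H-W-W-W-H (2-2-1-2-2-2-1 semitones)
Starting from F#:
  F# + 2 semitones → G#
  G# + 2 semitones → A#
  A# + 1 semitone → B
  B + 2 semitones → C#
  C# + 2 semitones → D#
  D# + 2 semitones → E#
  E# + 1 semitone → F#
Scale: F# G# A# B C# D# E#
Degree 7 = E#


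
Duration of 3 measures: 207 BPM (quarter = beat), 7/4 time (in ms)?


Let's work it out.
Quarter-note beat duration = 60000 / 207 ms
Beats per measure (7/4) = 7
One measure = 7 × 60000 / 207 = 420000 / 207 ms
3 measures = 3 × 420000 / 207 = 1260000 / 207
= 6087.0 ms


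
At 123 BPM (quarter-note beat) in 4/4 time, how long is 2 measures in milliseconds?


Let's work it out.
Quarter-note beat duration = 60000 / 123 ms
Beats per measure (4/4) = 4
One measure = 4 × 60000 / 123 = 240000 / 123 ms
2 measures = 2 × 240000 / 123 = 480000 / 123
= 3902.4 ms


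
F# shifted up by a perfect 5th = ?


perfect 5th: 5 letter names, 7 semitones
Letter: F + 4 → C
Pitch: F# + 7 semitones, spelled as a C → C#
= C#


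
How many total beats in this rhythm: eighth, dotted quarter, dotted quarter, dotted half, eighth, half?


Reasoning:
Beat values:
  eighth = 0.5 beats
  dotted quarter = 1.5 beats
  dotted quarter = 1.5 beats
  dotted half = 3 beats
  eighth = 0.5 beats
  half = 2 beats
Sum = 0.5 + 1.5 + 1.5 + 3 + 0.5 + 2
= 9 beats


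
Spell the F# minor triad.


Minor triad = root + minor 3rd (3 semitones) + perfect 5th (7 semitones)
A triad on F# stacks thirds, so the chord tones use letter names F-A-C
Root: F#
Minor 3rd above F#: A
Perfect 5th above F#: C#
Chord = F# A C#


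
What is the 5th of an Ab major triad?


Major triad = root + major 3rd (4 semitones) + perfect 5th (7 semitones)
A triad on Ab stacks thirds, so the chord tones use letter names A-C-E
Root: Ab
Major 3rd above Ab: C
Perfect 5th above Ab: Eb
The 5th = Eb


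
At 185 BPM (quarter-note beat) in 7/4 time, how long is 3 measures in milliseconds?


Solution.
Quarter-note beat duration = 60000 / 185 ms
Beats per measure (7/4) = 7
One measure = 7 × 60000 / 185 = 420000 / 185 ms
3 measures = 3 × 420000 / 185 = 1260000 / 185
= 6810.8 ms


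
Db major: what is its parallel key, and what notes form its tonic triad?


Parallel keys share the same tonic but differ in mode
Db major → parallel is Db minor
Tonic triad of Db minor = Db Fb Ab
= Db minor; triad = Db Fb Ab


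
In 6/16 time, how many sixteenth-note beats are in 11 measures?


Step by step:
Time signature 6/16: the bottom number 16 means the sixteenth note gets one count
The top number 6 means 6 sixteenth-note beats per measure
Total = 6 × 11 measures
= 66 sixteenth-note beats


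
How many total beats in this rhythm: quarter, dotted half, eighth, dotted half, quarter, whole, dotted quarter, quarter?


Beat values:
  quarter = 1 beat
  dotted half = 3 beats
  eighth = 0.5 beats
  dotted half = 3 beats
  quarter = 1 beat
  whole = 4 beats
  dotted quarter = 1.5 beats
  quarter = 1 beat
Sum = 1 + 3 + 0.5 + 3 + 1 + 4 + 1.5 + 1
= 15 beats


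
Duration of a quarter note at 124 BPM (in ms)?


Reasoning:
One quarter-note beat = 60000 / BPM = 60000 / 124 ms
Duration = 60000 / 124
= 483.9 ms


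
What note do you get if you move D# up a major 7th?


Let's work it out.
major 7th: 7 letter names, 11 semitones
Letter: D + 6 → C
Pitch: D# + 11 semitones, spelled as a C → C##
= C##


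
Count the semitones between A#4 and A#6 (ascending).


Working:
Absolute semitone position = octave×12 + chromatic position
A#4: 4×12 + 10 = 58
A#6: 6×12 + 10 = 82
Difference = 82 - 58 = 24
= 24 semitones


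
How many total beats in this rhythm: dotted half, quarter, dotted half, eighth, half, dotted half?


Solution.
Beat values:
  dotted half = 3 beats
  quarter = 1 beat
  dotted half = 3 beats
  eighth = 0.5 beats
  half = 2 beats
  dotted half = 3 beats
Sum = 3 + 1 + 3 + 0.5 + 2 + 3
= 12.5 beats


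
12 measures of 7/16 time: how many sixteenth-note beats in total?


Let's work it out.
Time signature 7/16: the bottom number 16 means the sixteenth note gets one count
The top number 7 means 7 sixteenth-note beats per measure
Total = 7 × 12 measures
= 84 sixteenth-note beats


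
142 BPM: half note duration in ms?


Let's work it out.
One quarter-note beat = 60000 / BPM = 60000 / 142 ms
Half note = 2 × quarter note
Duration = 2 × 60000 / 142 = 120000 / 142
= 845.1 ms


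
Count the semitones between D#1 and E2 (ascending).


Absolute semitone position = octave×12 + chromatic position
D#1: 1×12 + 3 = 15
E2: 2×12 + 4 = 28
Difference = 28 - 15 = 13
= 13 semitones


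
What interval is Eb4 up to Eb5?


Letter names: E → E spans 8 letter names → an octave
Semitones: Eb4 → Eb5 = 12 half-steps
An octave of 12 semitones is a perfect octave
= perfect octave


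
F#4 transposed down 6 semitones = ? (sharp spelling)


F#4: chromatic position 6 in octave 4 → absolute = 4×12 + 6 = 54
Transpose down 6: 54 - 6 = 48
48 = 4×12 + 0 → C in octave 4
Result = C4


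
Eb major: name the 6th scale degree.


Solution.
Major scale pattern: W-W-H-W-W-W-H (2-2-1-2-2-2-1 semitones)
Starting from Eb:
  Eb + 2 semitones → F
  F + 2 semitones → G
  G + 1 semitone → Ab
  Ab + 2 semitones → Bb
  Bb + 2 semitones → C
  C + 2 semitones → D
  D + 1 semitone → Eb
Scale: Eb F G Ab Bb C D
Degree 6 = C


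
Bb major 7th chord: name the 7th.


Step by step:
Major 7th chord = root + major 3rd + perfect 5th + major 7th
Seventh chords stack in thirds, so the letter names are B-D-F-A
Root: Bb
Major 3rd above Bb: D
Perfect 5th above Bb: F
Major 7th above Bb: A
The 7th = A


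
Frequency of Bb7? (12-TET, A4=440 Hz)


Reasoning:
f = 440 × 2^(n/12) where n = semitones from A4
Bb7: 37 semitones from A4
f = 440 × 2^(37/12)
f = 3729.31 Hz


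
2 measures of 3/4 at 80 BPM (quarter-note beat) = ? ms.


Working:
Quarter-note beat duration = 60000 / 80 ms
Beats per measure (3/4) = 3
One measure = 3 × 60000 / 80 = 180000 / 80 ms
2 measures = 2 × 180000 / 80 = 360000 / 80
= 4500.0 ms


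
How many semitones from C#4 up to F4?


Absolute semitone position = octave×12 + chromatic position
C#4: 4×12 + 1 = 49
F4: 4×12 + 5 = 53
Difference = 53 - 49 = 4
= 4 semitones


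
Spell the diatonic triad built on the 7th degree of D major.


Reasoning:
D major scale: D E F# G A B C#
Diatonic triad on degree 7 stacks scale notes 7, 2, 4: C# E G
C#→E = 3 semitones; C#→G = 6 semitones → diminished triad
= C# E G (diminished)


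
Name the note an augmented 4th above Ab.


Reasoning:
A 4th spans 4 letter names, so from A we land on D
An augmented 4th = 6 semitones above Ab
Spell D at that pitch: D
= D


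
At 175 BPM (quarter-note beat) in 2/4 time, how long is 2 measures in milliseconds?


Working:
Quarter-note beat duration = 60000 / 175 ms
Beats per measure (2/4) = 2
One measure = 2 × 60000 / 175 = 120000 / 175 ms
2 measures = 2 × 120000 / 175 = 240000 / 175
= 1371.4 ms


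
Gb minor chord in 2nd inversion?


Root position: Gb Bbb Db
2nd inversion: move root and 3rd up an octave
Bass note: Db
Notes (bottom to top) = Db Gb Bbb


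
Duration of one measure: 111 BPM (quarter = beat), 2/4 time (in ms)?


Let's work it out.
Quarter-note beat duration = 60000 / 111 ms
Beats per measure (2/4) = 2
One measure = 2 × 60000 / 111 = 120000 / 111 ms
= 1081.1 ms


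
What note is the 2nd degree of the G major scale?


Let's work it out.
Major scale pattern: W-W-H-W-W-W-H (2-2-1-2-2-2-1 semitones)
Starting from G:
  G + 2 semitones → A
  A + 2 semitones → B
  B + 1 semitone → C
  C + 2 semitones → D
  D + 2 semitones → E
  E + 2 semitones → F#
  F# + 1 semitone → G
Scale: G A B C D E F#
Degree 2 = A


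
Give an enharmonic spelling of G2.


Enharmonic notes sound the same pitch but are spelled with different letter names
G and F## name the same pitch class
= F##2


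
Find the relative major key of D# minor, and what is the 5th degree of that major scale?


Reasoning:
The relative major shares the key signature and is a minor 3rd above the minor tonic
A minor 3rd above D# is F#
→ relative major of D# minor is F# major
F# major scale: F# G# A# B C# D# E#
= F# major; 5th degree = C#


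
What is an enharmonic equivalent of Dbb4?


Step by step:
Enharmonic notes sound the same pitch but are spelled with different letter names
Dbb and C name the same pitch class
= C4


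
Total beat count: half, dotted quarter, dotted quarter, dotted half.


Step by step:
Beat values:
  half = 2 beats
  dotted quarter = 1.5 beats
  dotted quarter = 1.5 beats
  dotted half = 3 beats
Sum = 2 + 1.5 + 1.5 + 3
= 8 beats


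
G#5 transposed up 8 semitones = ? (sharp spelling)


Solution.
G#5: chromatic position 8 in octave 5 → absolute = 5×12 + 8 = 68
Transpose up 8: 68 + 8 = 76
76 = 6×12 + 4 → E in octave 6
Result = E6


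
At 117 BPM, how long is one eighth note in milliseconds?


One quarter-note beat = 60000 / BPM = 60000 / 117 ms
Eighth note = 1/2 × quarter note
Duration = 1/2 × 60000 / 117 = 30000 / 117
= 256.4 ms


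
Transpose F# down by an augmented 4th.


Reasoning:
augmented 4th: 4 letter names, 6 semitones
Letter: F - 3 → C
Pitch: F# - 6 semitones, spelled as a C → C
= C


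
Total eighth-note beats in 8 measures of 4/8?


Solution.
Time signature 4/8: the bottom number 8 means the eighth note gets one count
The top number 4 means 4 eighth-note beats per measure
Total = 4 × 8 measures
= 32 eighth-note beats


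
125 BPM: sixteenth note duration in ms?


Let's work it out.
One quarter-note beat = 60000 / BPM = 60000 / 125 ms
Sixteenth note = 1/4 × quarter note
Duration = 1/4 × 60000 / 125 = 15000 / 125
= 120.0 ms


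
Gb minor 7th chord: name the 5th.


Solution.
Minor 7th chord = root + minor 3rd + perfect 5th + minor 7th
Seventh chords stack in thirds, so the letter names are G-B-D-F
Root: Gb
Minor 3rd above Gb: Bbb
Perfect 5th above Gb: Db
Minor 7th above Gb: Fb
The 5th = Db


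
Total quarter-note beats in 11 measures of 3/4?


Solution.
Time signature 3/4: the bottom number 4 means the quarter note gets one count
The top number 3 means 3 quarter-note beats per measure
Total = 3 × 11 measures
= 33 quarter-note beats


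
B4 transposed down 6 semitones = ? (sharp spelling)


Let's work it out.
B4: chromatic position 11 in octave 4 → absolute = 4×12 + 11 = 59
Transpose down 6: 59 - 6 = 53
53 = 4×12 + 5 → F in octave 4
Result = F4


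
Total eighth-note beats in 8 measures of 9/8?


Reasoning:
Time signature 9/8: the bottom number 8 means the eighth note gets one count
The top number 9 means 9 eighth-note beats per measure
Total = 9 × 8 measures
= 72 eighth-note beats


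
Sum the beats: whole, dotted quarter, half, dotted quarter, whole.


Beat values:
  whole = 4 beats
  dotted quarter = 1.5 beats
  half = 2 beats
  dotted quarter = 1.5 beats
  whole = 4 beats
Sum = 4 + 1.5 + 2 + 1.5 + 4
= 13 beats


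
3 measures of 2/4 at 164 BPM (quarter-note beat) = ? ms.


Step by step:
Quarter-note beat duration = 60000 / 164 ms
Beats per measure (2/4) = 2
One measure = 2 × 60000 / 164 = 120000 / 164 ms
3 measures = 3 × 120000 / 164 = 360000 / 164
= 2195.1 ms


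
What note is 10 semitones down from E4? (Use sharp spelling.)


Working:
E4: chromatic position 4 in octave 4 → absolute = 4×12 + 4 = 52
Transpose down 10: 52 - 10 = 42
42 = 3×12 + 6 → F# in octave 3
Result = F#3


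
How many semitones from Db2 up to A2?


Let's work it out.
Absolute semitone position = octave×12 + chromatic position
Db2: 2×12 + 1 = 25
A2: 2×12 + 9 = 33
Difference = 33 - 25 = 8
= 8 semitones


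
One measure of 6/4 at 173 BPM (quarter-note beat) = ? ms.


Quarter-note beat duration = 60000 / 173 ms
Beats per measure (6/4) = 6
One measure = 6 × 60000 / 173 = 360000 / 173 ms
= 2080.9 ms


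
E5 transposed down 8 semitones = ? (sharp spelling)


E5: chromatic position 4 in octave 5 → absolute = 5×12 + 4 = 64
Transpose down 8: 64 - 8 = 56
56 = 4×12 + 8 → G# in octave 4
Result = G#4


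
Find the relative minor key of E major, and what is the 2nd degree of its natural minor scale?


The relative minor shares the major's key signature and starts on its 6th degree
6th degree = a major 6th above the tonic; a major 6th above E is C#
→ relative minor of E major is C# minor
C# natural minor scale: C# D# E F# G# A B
= C# minor; 2nd degree = D#


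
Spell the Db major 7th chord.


Working:
Major 7th chord = root + major 3rd + perfect 5th + major 7th
Seventh chords stack in thirds, so the letter names are D-F-A-C
Root: Db
Major 3rd above Db: F
Perfect 5th above Db: Ab
Major 7th above Db: C
Chord = Db F Ab C


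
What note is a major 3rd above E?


Step by step:
A 3rd spans 3 letter names, so from E we land on G
A major 3rd = 4 semitones above E
Spell G at that pitch: G#
= G#


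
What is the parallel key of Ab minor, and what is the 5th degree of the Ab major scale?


Let's work it out.
Parallel keys share the same tonic but differ in mode
Ab minor → parallel is Ab major
Ab major scale: Ab Bb C Db Eb F G
= Ab major; 5th degree = Eb


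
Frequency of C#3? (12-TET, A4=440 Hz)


Reasoning:
f = 440 × 2^(n/12) where n = semitones from A4
C#3: -20 semitones from A4
f = 440 × 2^(-20/12)
f = 138.59 Hz


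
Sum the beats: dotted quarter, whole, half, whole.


Beat values:
  dotted quarter = 1.5 beats
  whole = 4 beats
  half = 2 beats
  whole = 4 beats
Sum = 1.5 + 4 + 2 + 4
= 11.5 beats


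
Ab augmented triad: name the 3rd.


Let's work it out.
Augmented triad = root + major 3rd (4 semitones) + augmented 5th (8 semitones)
A triad on Ab stacks thirds, so the chord tones use letter names A-C-E
Root: Ab
Major 3rd above Ab: C
Augmented 5th above Ab: E
The 3rd = C


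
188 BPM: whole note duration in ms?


Solution.
One quarter-note beat = 60000 / BPM = 60000 / 188 ms
Whole note = 4 × quarter note
Duration = 4 × 60000 / 188 = 240000 / 188
= 1276.6 ms


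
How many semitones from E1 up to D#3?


Working:
Absolute semitone position = octave×12 + chromatic position
E1: 1×12 + 4 = 16
D#3: 3×12 + 3 = 39
Difference = 39 - 16 = 23
= 23 semitones


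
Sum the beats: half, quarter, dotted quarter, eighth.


Beat values:
  half = 2 beats
  quarter = 1 beat
  dotted quarter = 1.5 beats
  eighth = 0.5 beats
Sum = 2 + 1 + 1.5 + 0.5
= 5 beats


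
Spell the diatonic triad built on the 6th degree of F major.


Let's work it out.
F major scale: F G A Bb C D E
Diatonic triad on degree 6 stacks scale notes 6, 1, 3: D F A
D→F = 3 semitones; D→A = 7 semitones → minor triad
= D F A (minor)


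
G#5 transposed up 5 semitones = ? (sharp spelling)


G#5: chromatic position 8 in octave 5 → absolute = 5×12 + 8 = 68
Transpose up 5: 68 + 5 = 73
73 = 6×12 + 1 → C# in octave 6
Result = C#6


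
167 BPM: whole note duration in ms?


One quarter-note beat = 60000 / BPM = 60000 / 167 ms
Whole note = 4 × quarter note
Duration = 4 × 60000 / 167 = 240000 / 167
= 1437.1 ms


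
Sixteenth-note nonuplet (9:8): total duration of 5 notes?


Solution.
Nonuplet: 9 notes occupy the space of 8 sixteenth notes
Space = 8 × 1/4 = 2 beats
Each nonuplet note = 2 / 9 = 2/9 beats
5 notes = 5 × 2/9 = 10/9
= 10/9 beats


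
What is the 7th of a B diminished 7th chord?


Working:
Diminished 7th chord = root + minor 3rd + diminished 5th + diminished 7th
Seventh chords stack in thirds, so the letter names are B-D-F-A
Root: B
Minor 3rd above B: D
Diminished 5th above B: F
Diminished 7th above B: Ab
The 7th = Ab


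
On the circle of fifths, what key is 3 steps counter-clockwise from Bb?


Each counter-clockwise step moves down a perfect 5th (= up a perfect 4th)
From Bb: Bb → Eb → Ab → Db
= Db


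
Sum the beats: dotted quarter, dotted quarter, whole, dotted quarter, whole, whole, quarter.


Step by step:
Beat values:
  dotted quarter = 1.5 beats
  dotted quarter = 1.5 beats
  whole = 4 beats
  dotted quarter = 1.5 beats
  whole = 4 beats
  whole = 4 beats
  quarter = 1 beat
Sum = 1.5 + 1.5 + 4 + 1.5 + 4 + 4 + 1
= 17.5 beats


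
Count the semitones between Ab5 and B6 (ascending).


Absolute semitone position = octave×12 + chromatic position
Ab5: 5×12 + 8 = 68
B6: 6×12 + 11 = 83
Difference = 83 - 68 = 15
= 15 semitones


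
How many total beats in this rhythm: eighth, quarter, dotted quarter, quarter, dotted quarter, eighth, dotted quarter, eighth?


Beat values:
  eighth = 0.5 beats
  quarter = 1 beat
  dotted quarter = 1.5 beats
  quarter = 1 beat
  dotted quarter = 1.5 beats
  eighth = 0.5 beats
  dotted quarter = 1.5 beats
  eighth = 0.5 beats
Sum = 0.5 + 1 + 1.5 + 1 + 1.5 + 0.5 + 1.5 + 0.5
= 8 beats


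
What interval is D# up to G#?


Letter names: D → G spans 4 letter names → a 4th
Semitones: D# → G# = 5 half-steps
A 4th of 5 semitones is a perfect 4th
= perfect 4th


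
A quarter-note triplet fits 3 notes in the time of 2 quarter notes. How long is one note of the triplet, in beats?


Triplet: 3 notes occupy the space of 2 quarter notes
Space = 2 × 1 = 2 beats
Each triplet note = 2 / 3 = 2/3 beats
= 2/3 beats


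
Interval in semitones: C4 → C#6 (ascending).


Working:
Absolute semitone position = octave×12 + chromatic position
C4: 4×12 + 0 = 48
C#6: 6×12 + 1 = 73
Difference = 73 - 48 = 25
= 25 semitones


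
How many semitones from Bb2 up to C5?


Step by step:
Absolute semitone position = octave×12 + chromatic position
Bb2: 2×12 + 10 = 34
C5: 5×12 + 0 = 60
Difference = 60 - 34 = 26
= 26 semitones


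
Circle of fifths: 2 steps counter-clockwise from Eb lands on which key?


Working:
Each counter-clockwise step moves down a perfect 5th (= up a perfect 4th)
From Eb: Eb → Ab → Db
= Db


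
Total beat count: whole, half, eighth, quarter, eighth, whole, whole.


Solution.
Beat values:
  whole = 4 beats
  half = 2 beats
  eighth = 0.5 beats
  quarter = 1 beat
  eighth = 0.5 beats
  whole = 4 beats
  whole = 4 beats
Sum = 4 + 2 + 0.5 + 1 + 0.5 + 4 + 4
= 16 beats


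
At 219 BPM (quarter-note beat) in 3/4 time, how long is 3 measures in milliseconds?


Quarter-note beat duration = 60000 / 219 ms
Beats per measure (3/4) = 3
One measure = 3 × 60000 / 219 = 180000 / 219 ms
3 measures = 3 × 180000 / 219 = 540000 / 219
= 2465.8 ms


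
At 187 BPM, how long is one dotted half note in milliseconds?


Working:
One quarter-note beat = 60000 / BPM = 60000 / 187 ms
Dotted half note = 3 × quarter note
Duration = 3 × 60000 / 187 = 180000 / 187
= 962.6 ms


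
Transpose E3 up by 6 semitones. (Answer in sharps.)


E3: chromatic position 4 in octave 3 → absolute = 3×12 + 4 = 40
Transpose up 6: 40 + 6 = 46
46 = 3×12 + 10 → A# in octave 3
Result = A#3


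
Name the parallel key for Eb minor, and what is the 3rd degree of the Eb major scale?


Step by step:
Parallel keys share the same tonic but differ in mode
Eb minor → parallel is Eb major
Eb major scale: Eb F G Ab Bb C D
= Eb major; 3rd degree = G


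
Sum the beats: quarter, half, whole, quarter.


Let's work it out.
Beat values:
  quarter = 1 beat
  half = 2 beats
  whole = 4 beats
  quarter = 1 beat
Sum = 1 + 2 + 4 + 1
= 8 beats


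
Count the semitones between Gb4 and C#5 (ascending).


Let's work it out.
Absolute semitone position = octave×12 + chromatic position
Gb4: 4×12 + 6 = 54
C#5: 5×12 + 1 = 61
Difference = 61 - 54 = 7
= 7 semitones


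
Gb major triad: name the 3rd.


Reasoning:
Major triad = root + major 3rd (4 semitones) + perfect 5th (7 semitones)
A triad on Gb stacks thirds, so the chord tones use letter names G-B-D
Root: Gb
Major 3rd above Gb: Bb
Perfect 5th above Gb: Db
The 3rd = Bb


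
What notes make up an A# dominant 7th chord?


Reasoning:
Dominant 7th chord = root + major 3rd + perfect 5th + minor 7th
Seventh chords stack in thirds, so the letter names are A-C-E-G
Root: A#
Major 3rd above A#: C##
Perfect 5th above A#: E#
Minor 7th above A#: G#
Chord = A# C## E# G#


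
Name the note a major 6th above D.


Working:
A 6th spans 6 letter names, so from D we land on B
A major 6th = 9 semitones above D
Spell B at that pitch: B
= B


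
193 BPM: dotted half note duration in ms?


Step by step:
One quarter-note beat = 60000 / BPM = 60000 / 193 ms
Dotted half note = 3 × quarter note
Duration = 3 × 60000 / 193 = 180000 / 193
= 932.6 ms


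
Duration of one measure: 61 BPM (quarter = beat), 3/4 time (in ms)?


Reasoning:
Quarter-note beat duration = 60000 / 61 ms
Beats per measure (3/4) = 3
One measure = 3 × 60000 / 61 = 180000 / 61 ms
= 2950.8 ms


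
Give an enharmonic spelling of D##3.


Enharmonic notes sound the same pitch but are spelled with different letter names
D## and E name the same pitch class
= E3


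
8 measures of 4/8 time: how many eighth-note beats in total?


Reasoning:
Time signature 4/8: the bottom number 8 means the eighth note gets one count
The top number 4 means 4 eighth-note beats per measure
Total = 4 × 8 measures
= 32 eighth-note beats


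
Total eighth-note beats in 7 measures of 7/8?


Solution.
Time signature 7/8: the bottom number 8 means the eighth note gets one count
The top number 7 means 7 eighth-note beats per measure
Total = 7 × 7 measures
= 49 eighth-note beats


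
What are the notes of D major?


Step by step:
Major scale pattern: W-W-H-W-W-W-H (2-2-1-2-2-2-1 semitones)
Starting from D:
  D + 2 semitones → E
  E + 2 semitones → F#
  F# + 1 semitone → G
  G + 2 semitones → A
  A + 2 semitones → B
  B + 2 semitones → C#
  C# + 1 semitone → D
Scale = D E F# G A B C#


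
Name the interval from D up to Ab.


Step by step:
Letter names: D → A spans 5 letter names → a 5th
Semitones: D → Ab = 6 half-steps
A 5th of 6 semitones is a diminished 5th
= diminished 5th


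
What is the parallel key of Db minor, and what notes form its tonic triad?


Working:
Parallel keys share the same tonic but differ in mode
Db minor → parallel is Db major
Tonic triad of Db major = Db F Ab
= Db major; triad = Db F Ab


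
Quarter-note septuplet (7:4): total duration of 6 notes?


Working:
Septuplet: 7 notes occupy the space of 4 quarter notes
Space = 4 × 1 = 4 beats
Each septuplet note = 4 / 7 = 4/7 beats
6 notes = 6 × 4/7 = 24/7
= 24/7 beats


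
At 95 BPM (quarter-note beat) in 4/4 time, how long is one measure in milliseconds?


Solution.
Quarter-note beat duration = 60000 / 95 ms
Beats per measure (4/4) = 4
One measure = 4 × 60000 / 95 = 240000 / 95 ms
= 2526.3 ms


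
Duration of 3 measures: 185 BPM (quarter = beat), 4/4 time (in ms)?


Step by step:
Quarter-note beat duration = 60000 / 185 ms
Beats per measure (4/4) = 4
One measure = 4 × 60000 / 185 = 240000 / 185 ms
3 measures = 3 × 240000 / 185 = 720000 / 185
= 3891.9 ms


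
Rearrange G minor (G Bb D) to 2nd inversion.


Working:
Root position: G Bb D
2nd inversion: move root and 3rd up an octave
Bass note: D
Notes (bottom to top) = D G Bb


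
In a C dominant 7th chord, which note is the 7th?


Solution.
Dominant 7th chord = root + major 3rd + perfect 5th + minor 7th
Seventh chords stack in thirds, so the letter names are C-E-G-B
Root: C
Major 3rd above C: E
Perfect 5th above C: G
Minor 7th above C: Bb
The 7th = Bb


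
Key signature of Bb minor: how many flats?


Flat minor keys: A(0), D(1), G(2), C(3), F(4), Bb(5), Eb(6), Ab(7)
Bb minor has 5 flats
Order of flats: Bb Eb Ab Db Gb Cb Fb → first 5: Bb, Eb, Ab, Db, Gb
= 5 flats


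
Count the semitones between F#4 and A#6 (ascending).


Working:
Absolute semitone position = octave×12 + chromatic position
F#4: 4×12 + 6 = 54
A#6: 6×12 + 10 = 82
Difference = 82 - 54 = 28
= 28 semitones


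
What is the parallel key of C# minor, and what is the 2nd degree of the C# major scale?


Parallel keys share the same tonic but differ in mode
C# minor → parallel is C# major
C# major scale: C# D# E# F# G# A# B#
= C# major; 2nd degree = D#


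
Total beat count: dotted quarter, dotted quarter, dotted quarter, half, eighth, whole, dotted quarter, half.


Reasoning:
Beat values:
  dotted quarter = 1.5 beats
  dotted quarter = 1.5 beats
  dotted quarter = 1.5 beats
  half = 2 beats
  eighth = 0.5 beats
  whole = 4 beats
  dotted quarter = 1.5 beats
  half = 2 beats
Sum = 1.5 + 1.5 + 1.5 + 2 + 0.5 + 4 + 1.5 + 2
= 14.5 beats


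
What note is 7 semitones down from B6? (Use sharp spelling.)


Working:
B6: chromatic position 11 in octave 6 → absolute = 6×12 + 11 = 83
Transpose down 7: 83 - 7 = 76
76 = 6×12 + 4 → E in octave 6
Result = E6


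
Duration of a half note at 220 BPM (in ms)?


Let's work it out.
One quarter-note beat = 60000 / BPM = 60000 / 220 ms
Half note = 2 × quarter note
Duration = 2 × 60000 / 220 = 120000 / 220
= 545.5 ms


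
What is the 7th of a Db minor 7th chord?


Minor 7th chord = root + minor 3rd + perfect 5th + minor 7th
Seventh chords stack in thirds, so the letter names are D-F-A-C
Root: Db
Minor 3rd above Db: Fb
Perfect 5th above Db: Ab
Minor 7th above Db: Cb
The 7th = Cb


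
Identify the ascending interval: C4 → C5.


Step by step:
Letter names: C → C spans 8 letter names → an octave
Semitones: C4 → C5 = 12 half-steps
An octave of 12 semitones is a perfect octave
= perfect octave


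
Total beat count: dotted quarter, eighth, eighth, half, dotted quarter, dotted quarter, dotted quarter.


Beat values:
  dotted quarter = 1.5 beats
  eighth = 0.5 beats
  eighth = 0.5 beats
  half = 2 beats
  dotted quarter = 1.5 beats
  dotted quarter = 1.5 beats
  dotted quarter = 1.5 beats
Sum = 1.5 + 0.5 + 0.5 + 2 + 1.5 + 1.5 + 1.5
= 9 beats


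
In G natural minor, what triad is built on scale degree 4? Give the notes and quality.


Working:
G natural minor scale: G A Bb C D Eb F
Diatonic triad on degree 4 stacks scale notes 4, 6, 1: C Eb G
C→Eb = 3 semitones; C→G = 7 semitones → minor triad
= C Eb G (minor)


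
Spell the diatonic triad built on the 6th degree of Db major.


Let's work it out.
Db major scale: Db Eb F Gb Ab Bb C
Diatonic triad on degree 6 stacks scale notes 6, 1, 3: Bb Db F
Bb→Db = 3 semitones; Bb→F = 7 semitones → minor triad
= Bb Db F (minor)


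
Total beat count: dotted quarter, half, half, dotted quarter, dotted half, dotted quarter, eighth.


Beat values:
  dotted quarter = 1.5 beats
  half = 2 beats
  half = 2 beats
  dotted quarter = 1.5 beats
  dotted half = 3 beats
  dotted quarter = 1.5 beats
  eighth = 0.5 beats
Sum = 1.5 + 2 + 2 + 1.5 + 3 + 1.5 + 0.5
= 12 beats


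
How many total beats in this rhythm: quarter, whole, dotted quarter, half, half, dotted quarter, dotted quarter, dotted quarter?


Let's work it out.
Beat values:
  quarter = 1 beat
  whole = 4 beats
  dotted quarter = 1.5 beats
  half = 2 beats
  half = 2 beats
  dotted quarter = 1.5 beats
  dotted quarter = 1.5 beats
  dotted quarter = 1.5 beats
Sum = 1 + 4 + 1.5 + 2 + 2 + 1.5 + 1.5 + 1.5
= 15 beats


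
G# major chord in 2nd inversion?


Solution.
Root position: G# B# D#
2nd inversion: move root and 3rd up an octave
Bass note: D#
Notes (bottom to top) = D# G# B#


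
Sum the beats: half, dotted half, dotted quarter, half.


Beat values:
  half = 2 beats
  dotted half = 3 beats
  dotted quarter = 1.5 beats
  half = 2 beats
Sum = 2 + 3 + 1.5 + 2
= 8.5 beats


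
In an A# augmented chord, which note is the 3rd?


Working:
Augmented triad = root + major 3rd (4 semitones) + augmented 5th (8 semitones)
A triad on A# stacks thirds, so the chord tones use letter names A-C-E
Root: A#
Major 3rd above A#: C##
Augmented 5th above A#: E##
The 3rd = C##


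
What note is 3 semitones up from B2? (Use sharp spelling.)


Working:
B2: chromatic position 11 in octave 2 → absolute = 2×12 + 11 = 35
Transpose up 3: 35 + 3 = 38
38 = 3×12 + 2 → D in octave 3
Result = D3


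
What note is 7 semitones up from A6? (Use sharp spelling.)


Solution.
A6: chromatic position 9 in octave 6 → absolute = 6×12 + 9 = 81
Transpose up 7: 81 + 7 = 88
88 = 7×12 + 4 → E in octave 7
Result = E7


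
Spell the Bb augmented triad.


Augmented triad = root + major 3rd (4 semitones) + augmented 5th (8 semitones)
A triad on Bb stacks thirds, so the chord tones use letter names B-D-F
Root: Bb
Major 3rd above Bb: D
Augmented 5th above Bb: F#
Chord = Bb D F#


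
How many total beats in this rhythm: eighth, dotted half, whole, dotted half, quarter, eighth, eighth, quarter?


Beat values:
  eighth = 0.5 beats
  dotted half = 3 beats
  whole = 4 beats
  dotted half = 3 beats
  quarter = 1 beat
  eighth = 0.5 beats
  eighth = 0.5 beats
  quarter = 1 beat
Sum = 0.5 + 3 + 4 + 3 + 1 + 0.5 + 0.5 + 1
= 13.5 beats


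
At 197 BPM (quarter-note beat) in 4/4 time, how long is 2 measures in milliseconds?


Quarter-note beat duration = 60000 / 197 ms
Beats per measure (4/4) = 4
One measure = 4 × 60000 / 197 = 240000 / 197 ms
2 measures = 2 × 240000 / 197 = 480000 / 197
= 2436.5 ms


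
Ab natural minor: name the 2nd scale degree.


Solution.
Natural minor scale pattern: W-H-W-W-H-W-W (2-1-2-2-1-2-2 semitones)
Starting from Ab:
  Ab + 2 semitones → Bb
  Bb + 1 semitone → Cb
  Cb + 2 semitones → Db
  Db + 2 semitones → Eb
  Eb + 1 semitone → Fb
  Fb + 2 semitones → Gb
  Gb + 2 semitones → Ab
Scale: Ab Bb Cb Db Eb Fb Gb
Degree 2 = Bb


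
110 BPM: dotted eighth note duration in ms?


One quarter-note beat = 60000 / BPM = 60000 / 110 ms
Dotted eighth note = 3/4 × quarter note
Duration = 3/4 × 60000 / 110 = 45000 / 110
= 409.1 ms


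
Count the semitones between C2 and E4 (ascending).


Working:
Absolute semitone position = octave×12 + chromatic position
C2: 2×12 + 0 = 24
E4: 4×12 + 4 = 52
Difference = 52 - 24 = 28
= 28 semitones


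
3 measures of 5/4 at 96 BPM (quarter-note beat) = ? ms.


Let's work it out.
Quarter-note beat duration = 60000 / 96 ms
Beats per measure (5/4) = 5
One measure = 5 × 60000 / 96 = 300000 / 96 ms
3 measures = 3 × 300000 / 96 = 900000 / 96
= 9375.0 ms


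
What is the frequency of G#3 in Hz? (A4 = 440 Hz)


Step by step:
f = 440 × 2^(n/12) where n = semitones from A4
G#3: -13 semitones from A4
f = 440 × 2^(-13/12)
f = 207.65 Hz


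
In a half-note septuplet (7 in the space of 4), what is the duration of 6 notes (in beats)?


Reasoning:
Septuplet: 7 notes occupy the space of 4 half notes
Space = 4 × 2 = 8 beats
Each septuplet note = 8 / 7 = 8/7 beats
6 notes = 6 × 8/7 = 48/7
= 48/7 beats
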